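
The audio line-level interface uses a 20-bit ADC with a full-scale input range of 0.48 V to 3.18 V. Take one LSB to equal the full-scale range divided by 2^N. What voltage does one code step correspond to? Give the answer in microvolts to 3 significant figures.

The full-scale span is 3.18 − (0.48) = 2.7 V.
Number of codes = 2^20 = 1048576.
LSB = 2.7 V / 2^20 = 2.57 µV.

2.57 µV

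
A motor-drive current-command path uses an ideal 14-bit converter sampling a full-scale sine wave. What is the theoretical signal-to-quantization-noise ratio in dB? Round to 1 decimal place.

For an ideal N-bit converter with full-scale sine input, SNR = 6.02 N + 1.76 dB. SNR = 6.02 × 14 + 1.76 = 84.28 + 1.76 = 86.04 dB.

86.0 dB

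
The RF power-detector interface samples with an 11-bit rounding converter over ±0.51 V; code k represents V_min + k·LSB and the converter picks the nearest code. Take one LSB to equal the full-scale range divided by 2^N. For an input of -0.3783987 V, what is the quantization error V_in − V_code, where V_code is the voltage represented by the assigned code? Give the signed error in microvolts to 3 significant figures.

Range = 0.51 − (-0.51) = 1.02 V. LSB = 1.02 V / 2^11 ≈ 498.0 µV.
Position in LSBs: (-0.3783987 − (-0.51)) × 2048/1.02 = 264.2348; rounding gives k = 264.
Reconstructed level: -0.51 + 264 × 1.02/2048 V = -0.3785156250 V.
Error = V_in − V_code = -0.3783987 − (-0.3785156250) = +117 µV.

+117 µV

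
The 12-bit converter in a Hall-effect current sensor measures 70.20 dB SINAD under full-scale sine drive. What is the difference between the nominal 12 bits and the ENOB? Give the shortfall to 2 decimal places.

ENOB = (SINAD − 1.76)/6.02 = (70.20 − 1.76)/6.02 = 11.3688 bits.
12 − 11.3688 = 0.63 bits below nominal.

0.63 bits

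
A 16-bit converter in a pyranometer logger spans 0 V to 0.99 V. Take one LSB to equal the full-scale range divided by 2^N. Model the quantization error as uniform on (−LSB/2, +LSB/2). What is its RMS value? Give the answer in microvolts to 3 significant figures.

4.36 µV

Range is 0.99 V.
LSB = 0.99 V / 2^16 = 15.106 µV.
σ_q = LSB/√12 = 15.106 µV/3.4641 = 4.36 µV.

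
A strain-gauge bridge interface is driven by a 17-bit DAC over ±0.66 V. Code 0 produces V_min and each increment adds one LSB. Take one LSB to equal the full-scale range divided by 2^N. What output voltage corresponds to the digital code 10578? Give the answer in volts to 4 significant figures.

-0.5535 V

Span: 0.66 V − (-0.66 V) = 1.32 V. LSB = 1.32 V / 2^17.
V_out = V_min + code × LSB = -0.66 V + 10578 × 1.32 V / 131072
      = -0.66 + 0.106529 = -0.553471 V.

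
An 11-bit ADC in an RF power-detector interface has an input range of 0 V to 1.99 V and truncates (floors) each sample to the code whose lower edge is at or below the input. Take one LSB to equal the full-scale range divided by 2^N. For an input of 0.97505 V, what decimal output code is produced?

1003

Range is 1.99 V. LSB = 1.99 V / 2^11 ≈ 0.9717 mV.
code = ⌊(V_in − V_min)/LSB⌋ = ⌊(V_in − V_min) × 2^11 / range⌋
     = ⌊(0.97505 − (0)) × 2048 / 1.99⌋ = ⌊0.97505 × 2048/1.99⌋
     = ⌊1003.469⌋ = 1003.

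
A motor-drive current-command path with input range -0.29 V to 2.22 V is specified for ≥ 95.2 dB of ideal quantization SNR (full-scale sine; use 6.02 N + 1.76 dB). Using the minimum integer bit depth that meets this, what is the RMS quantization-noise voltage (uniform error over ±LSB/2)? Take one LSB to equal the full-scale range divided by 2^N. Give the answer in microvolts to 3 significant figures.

Range = 2.22 − (-0.29) = 2.51 V.
6.02 N + 1.76 ≥ 95.2 gives N ≥ 15.522, so the minimum integer is 16.
LSB = 2.51 V ÷ 2^16 = 2.51/65536 V = 38.300 µV.
V_rms = LSB/√12 = 11.1 µV.

11.1 µV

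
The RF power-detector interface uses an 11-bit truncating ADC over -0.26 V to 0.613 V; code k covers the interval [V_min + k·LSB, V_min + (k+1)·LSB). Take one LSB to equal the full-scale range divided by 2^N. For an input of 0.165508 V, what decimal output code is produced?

998

Span: 0.613 V − (-0.26 V) = 0.873 V. LSB = 0.873 V / 2^11 ≈ 426.3 µV.
(V_in − V_min) × 2^11/range = (0.165508 − (-0.26)) × 2048/0.873 = 998.213.
Floor → code = 998.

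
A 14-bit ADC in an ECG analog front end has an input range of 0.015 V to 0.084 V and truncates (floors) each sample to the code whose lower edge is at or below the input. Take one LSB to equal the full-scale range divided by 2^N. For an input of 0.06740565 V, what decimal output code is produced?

12443

Full-scale range = 0.084 V − (0.015 V) = 0.069 V. LSB = 0.069 V / 2^14 ≈ 4.211 µV.
code = ⌊(V_in − V_min)/LSB⌋ = ⌊(V_in − V_min) × 2^14 / range⌋
     = ⌊(0.06740565 − (0.015)) × 16384 / 0.069⌋ = ⌊0.05240565 × 16384/0.069⌋
     = ⌊12443.684⌋ = 12443.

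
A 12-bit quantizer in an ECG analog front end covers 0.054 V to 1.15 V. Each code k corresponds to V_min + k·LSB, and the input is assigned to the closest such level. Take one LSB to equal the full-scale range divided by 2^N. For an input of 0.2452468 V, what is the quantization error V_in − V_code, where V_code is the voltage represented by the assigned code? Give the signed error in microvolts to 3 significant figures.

−71.6 µV

Full-scale range = 1.15 V − (0.054 V) = 1.096 V. LSB = 1.096 V / 2^12 ≈ 267.6 µV.
(0.2452468 − (0.054)) / LSB = 0.1912468 × 4096/1.096 = 714.7326. Nearest integer: k = 715.
Reconstructed level: 0.054 + 715 × 1.096/4096 V = 0.2453183594 V.
V_in − V_code = 0.2452468 − (0.2453183594) = −71.6 µV.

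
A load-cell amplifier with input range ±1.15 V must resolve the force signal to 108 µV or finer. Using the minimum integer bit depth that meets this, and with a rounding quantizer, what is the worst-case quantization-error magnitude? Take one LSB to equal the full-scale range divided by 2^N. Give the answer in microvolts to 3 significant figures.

35.1 µV

Range = 1.15 − (-1.15) = 2.3 V.
Need 2^N ≥ 2.3 V / 108 µV = 21300 → N_min = 15.
One LSB is 2.3 V / 32768 = 70.190 µV.
Max error for round-to-nearest is LSB/2 = 35.1 µV.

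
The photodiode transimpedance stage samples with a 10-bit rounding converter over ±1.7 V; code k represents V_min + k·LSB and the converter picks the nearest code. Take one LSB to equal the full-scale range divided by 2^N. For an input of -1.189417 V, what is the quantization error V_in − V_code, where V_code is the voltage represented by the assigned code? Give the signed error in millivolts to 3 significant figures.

Full-scale range = 1.7 V − (-1.7 V) = 3.4 V. LSB = 3.4 V / 2^10 ≈ 3.320 mV.
(V_in − V_min)/LSB = (-1.189417 − (-1.7)) × 1024/3.4 = 153.7756 → nearest code k = 154.
V_code = V_min + k × range/2^10 = -1.7 + 154 × 3.4/1024 = -1.188671875 V.
Error = V_in − V_code = -1.189417 − (-1.188671875) = −0.745 mV.

−0.745 mV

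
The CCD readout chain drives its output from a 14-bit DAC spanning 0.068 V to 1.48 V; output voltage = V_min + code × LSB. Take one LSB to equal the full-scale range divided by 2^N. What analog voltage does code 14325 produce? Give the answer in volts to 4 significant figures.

The full-scale span is 1.48 − (0.068) = 1.412 V. LSB = 1.412 V / 2^14.
Output = V_min + (14325/16384) × range = 0.068 + 0.874329 × 1.412 V
      = 0.068 V + 1.23455 V = 1.30255 V.

1.303 V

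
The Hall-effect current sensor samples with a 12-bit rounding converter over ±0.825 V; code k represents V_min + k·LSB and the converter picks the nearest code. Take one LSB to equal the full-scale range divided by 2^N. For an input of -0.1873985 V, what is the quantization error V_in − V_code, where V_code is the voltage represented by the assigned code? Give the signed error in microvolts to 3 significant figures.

Span: 0.825 V − (-0.825 V) = 1.65 V. LSB = 1.65 V / 2^12 ≈ 402.8 µV.
Position in LSBs: (-0.1873985 − (-0.825)) × 4096/1.65 = 1582.7974; rounding gives k = 1583.
V_code = V_min + k × range/2^12 = -0.825 + 1583 × 1.65/4096 = -0.1873168945 V.
Error = V_in − V_code = -0.1873985 − (-0.1873168945) = −81.6 µV.

−81.6 µV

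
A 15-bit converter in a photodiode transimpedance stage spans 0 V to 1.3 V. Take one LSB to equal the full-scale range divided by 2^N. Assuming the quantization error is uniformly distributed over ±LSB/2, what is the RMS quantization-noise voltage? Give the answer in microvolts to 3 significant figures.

Full-scale range = 1.3 V.
LSB = 1.3 V / 2^15 = 39.673 µV.
σ_q = LSB/√12 = 39.673 µV/3.4641 = 11.5 µV.

11.5 µV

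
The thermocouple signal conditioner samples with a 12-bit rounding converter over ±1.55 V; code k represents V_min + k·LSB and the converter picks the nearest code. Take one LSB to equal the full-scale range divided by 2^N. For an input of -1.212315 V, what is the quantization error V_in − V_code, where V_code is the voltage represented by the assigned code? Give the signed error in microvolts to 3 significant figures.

+136 µV

Range = 1.55 − (-1.55) = 3.1 V. LSB = 3.1 V / 2^12 ≈ 0.7568 mV.
(V_in − V_min)/LSB = (-1.212315 − (-1.55)) × 4096/3.1 = 446.1799 → nearest code k = 446.
V_code = -1.55 + (446/4096) × 3.1 = -1.212451172 V.
e = -1.212315 − (-1.212451172) = +136 µV.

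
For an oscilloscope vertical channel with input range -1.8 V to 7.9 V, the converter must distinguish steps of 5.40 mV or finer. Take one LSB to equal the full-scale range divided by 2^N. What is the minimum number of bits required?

Full-scale range = 7.9 V − (-1.8 V) = 9.7 V.
Levels needed ≥ 9.7/5.40 mV = 1796. 2^11 = 2048 suffices, so N_min = 11.

11 bits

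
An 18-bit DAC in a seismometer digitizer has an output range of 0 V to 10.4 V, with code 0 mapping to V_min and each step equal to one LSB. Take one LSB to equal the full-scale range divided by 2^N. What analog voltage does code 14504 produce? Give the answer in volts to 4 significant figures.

Range is 10.4 V. LSB = 10.4 V / 2^18.
Output = V_min + (14504/262144) × range = 0 + 0.0553284 × 10.4 V
      = 0 V + 0.575415 V = 0.575415 V.

0.5754 V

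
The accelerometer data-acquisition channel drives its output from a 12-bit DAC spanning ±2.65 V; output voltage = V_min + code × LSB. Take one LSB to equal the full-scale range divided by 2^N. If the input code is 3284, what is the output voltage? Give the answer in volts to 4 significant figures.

The full-scale span is 2.65 − (-2.65) = 5.3 V. LSB = 5.3 V / 2^12.
V_out = V_min + code × LSB = -2.65 V + 3284 × 5.3 V / 4096
      = -2.65 V + 4.24932 V = 1.59932 V.

1.599 V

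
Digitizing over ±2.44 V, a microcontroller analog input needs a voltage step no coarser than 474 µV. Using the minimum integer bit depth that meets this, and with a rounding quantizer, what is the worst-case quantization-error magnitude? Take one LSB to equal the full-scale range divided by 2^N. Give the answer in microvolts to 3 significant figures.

149 µV

Full-scale range = 2.44 V − (-2.44 V) = 4.88 V.
Need 2^N ≥ 4.88 V / 474 µV = 10300 → N_min = 14.
Step size = 4.88/16384 V = 297.85 µV.
Max error for round-to-nearest is LSB/2 = 149 µV.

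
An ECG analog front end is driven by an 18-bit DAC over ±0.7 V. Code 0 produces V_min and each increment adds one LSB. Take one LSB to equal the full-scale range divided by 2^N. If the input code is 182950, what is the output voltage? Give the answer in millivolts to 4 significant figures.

277.1 mV

Full-scale range = 0.7 V − (-0.7 V) = 1.4 V. LSB = 1.4 V / 2^18.
Output = V_min + (182950/262144) × range = -0.7 + 0.697899 × 1.4 V
      = -0.7 + 0.977058 = 0.277058 V.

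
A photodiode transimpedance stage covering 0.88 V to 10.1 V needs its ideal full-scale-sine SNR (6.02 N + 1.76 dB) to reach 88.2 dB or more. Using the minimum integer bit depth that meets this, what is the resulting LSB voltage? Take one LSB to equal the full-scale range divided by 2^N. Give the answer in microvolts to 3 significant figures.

The full-scale span is 10.1 − (0.88) = 9.22 V.
Required N = ⌈(88.2 − 1.76)/6.02⌉ = ⌈14.359⌉ = 15.
Step size = 9.22/32768 V = 281 µV.

281 µV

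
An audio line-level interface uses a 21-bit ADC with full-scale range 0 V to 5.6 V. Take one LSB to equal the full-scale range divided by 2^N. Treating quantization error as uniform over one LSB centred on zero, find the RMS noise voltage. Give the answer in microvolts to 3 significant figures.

0.771 µV

Span = 5.6 V.
Step size = 5.6/2097152 V = 2.6703 µV.
For a uniform distribution on [−LSB/2, +LSB/2], V_rms = LSB/√12 = 2.6703 µV/3.4641 = 0.771 µV.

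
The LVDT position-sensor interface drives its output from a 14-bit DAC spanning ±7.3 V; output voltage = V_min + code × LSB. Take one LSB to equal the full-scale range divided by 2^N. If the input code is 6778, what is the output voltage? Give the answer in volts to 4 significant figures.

The full-scale span is 7.3 − (-7.3) = 14.6 V. LSB = 14.6 V / 2^14.
V_out = V_min + code × LSB = -7.3 V + 6778 × 14.6 V / 16384
      = -7.3 V + 6.03997 V = -1.26003 V.

-1.260 V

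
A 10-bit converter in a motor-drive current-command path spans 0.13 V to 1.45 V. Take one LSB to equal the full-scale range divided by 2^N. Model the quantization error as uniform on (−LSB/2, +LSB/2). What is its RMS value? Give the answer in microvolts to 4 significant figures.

Span: 1.45 V − (0.13 V) = 1.32 V.
LSB = 1.32 V / 2^10 = 1.28906 mV.
σ_q = LSB/√12 = 1.28906 mV/3.4641 = 372.1 µV.

372.1 µV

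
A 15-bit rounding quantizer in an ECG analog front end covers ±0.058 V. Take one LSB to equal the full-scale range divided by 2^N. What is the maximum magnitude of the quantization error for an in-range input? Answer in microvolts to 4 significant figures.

Range = 0.058 − (-0.058) = 0.116 V.
One LSB is 0.116 V / 32768 = 3.54004 µV.
Worst-case error for round-to-nearest is half an LSB: 1.770 µV.

1.770 µV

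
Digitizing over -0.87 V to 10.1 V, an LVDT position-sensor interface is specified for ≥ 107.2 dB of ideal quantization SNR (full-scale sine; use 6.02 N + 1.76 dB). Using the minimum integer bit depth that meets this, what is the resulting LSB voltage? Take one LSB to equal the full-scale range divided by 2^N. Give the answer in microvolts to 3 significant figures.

41.8 µV

Range = 10.1 − (-0.87) = 10.97 V.
6.02 N + 1.76 ≥ 107.2 gives N ≥ 17.515, so the minimum integer is 18.
Step size = 10.97/262144 V = 41.8 µV.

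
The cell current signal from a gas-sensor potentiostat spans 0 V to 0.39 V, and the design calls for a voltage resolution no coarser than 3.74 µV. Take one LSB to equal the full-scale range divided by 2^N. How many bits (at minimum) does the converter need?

Span = 0.39 V.
Levels needed ≥ 0.39/3.74 µV = 104300. 2^17 = 131072 suffices, so N_min = 17.

17 bits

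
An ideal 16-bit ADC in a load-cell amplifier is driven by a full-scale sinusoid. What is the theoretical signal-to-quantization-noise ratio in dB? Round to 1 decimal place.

98.1 dB

For an ideal N-bit converter with full-scale sine input, SNR = 6.02 N + 1.76 dB. SNR = 6.02 × 16 + 1.76 = 96.32 + 1.76 = 98.08 dB.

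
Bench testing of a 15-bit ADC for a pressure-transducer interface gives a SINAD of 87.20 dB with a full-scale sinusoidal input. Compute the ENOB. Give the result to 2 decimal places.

(87.20 − 1.76) / 6.02 = 85.44/6.02 = 14.1927 effective bits.

14.19 bits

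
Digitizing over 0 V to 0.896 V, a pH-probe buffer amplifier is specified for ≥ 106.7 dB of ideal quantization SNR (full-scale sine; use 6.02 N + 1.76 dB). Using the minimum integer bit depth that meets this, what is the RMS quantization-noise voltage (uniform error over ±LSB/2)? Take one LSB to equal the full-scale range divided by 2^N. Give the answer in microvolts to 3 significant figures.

0.987 µV

Range is 0.896 V.
Solving 6.02 N ≥ 106.7 − 1.76: N ≥ 17.432. Round up → N = 18.
One LSB is 0.896 V / 262144 = 3.4180 µV.
σ_q = LSB/√12 = 3.4180 µV/3.4641 = 0.987 µV.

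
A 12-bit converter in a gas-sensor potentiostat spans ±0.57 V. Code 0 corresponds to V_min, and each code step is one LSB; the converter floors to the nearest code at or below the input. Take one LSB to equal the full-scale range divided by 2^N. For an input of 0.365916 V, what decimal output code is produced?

3362

Range = 0.57 − (-0.57) = 1.14 V. LSB = 1.14 V / 2^12 ≈ 278.3 µV.
code = ⌊(V_in − V_min)/LSB⌋ = ⌊(V_in − V_min) × 2^12 / range⌋
     = ⌊(0.365916 − (-0.57)) × 4096 / 1.14⌋ = ⌊0.935916 × 4096/1.14⌋
     = ⌊3362.730⌋ = 3362.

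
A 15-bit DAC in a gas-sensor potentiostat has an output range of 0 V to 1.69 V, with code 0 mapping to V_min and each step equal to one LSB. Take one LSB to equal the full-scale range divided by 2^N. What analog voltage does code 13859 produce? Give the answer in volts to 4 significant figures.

Full-scale range = 1.69 V. LSB = 1.69 V / 2^15.
V_out = 0 + 13859 × (1.69/32768) V
      = 0 + 0.714774 = 0.714774 V.

0.7148 V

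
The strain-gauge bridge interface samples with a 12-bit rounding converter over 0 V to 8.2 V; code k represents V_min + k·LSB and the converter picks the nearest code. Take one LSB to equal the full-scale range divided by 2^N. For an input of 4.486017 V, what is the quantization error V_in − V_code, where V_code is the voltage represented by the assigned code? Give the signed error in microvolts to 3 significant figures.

Span = 8.2 V. LSB = 8.2 V / 2^12 ≈ 2.002 mV.
Position in LSBs: (4.486017 − (0)) × 4096/8.2 = 2240.8202; rounding gives k = 2241.
Reconstructed level: 0 + 2241 × 8.2/4096 V = 4.486376953 V.
V_in − V_code = 4.486017 − (4.486376953) = −360 µV.

−360 µV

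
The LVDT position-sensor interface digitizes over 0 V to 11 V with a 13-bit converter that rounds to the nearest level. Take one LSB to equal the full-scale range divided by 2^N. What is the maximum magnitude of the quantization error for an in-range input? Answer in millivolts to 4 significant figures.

0.6714 mV

Span = 11 V.
One LSB is 11 V / 8192 = 1.34277 mV.
A rounding quantizer has |error| ≤ LSB/2 = 0.6714 mV.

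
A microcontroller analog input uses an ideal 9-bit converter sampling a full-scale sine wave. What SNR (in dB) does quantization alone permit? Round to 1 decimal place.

Ideal quantization SNR: 6.02 × 9 + 1.76 dB = 55.9 dB.

55.9 dB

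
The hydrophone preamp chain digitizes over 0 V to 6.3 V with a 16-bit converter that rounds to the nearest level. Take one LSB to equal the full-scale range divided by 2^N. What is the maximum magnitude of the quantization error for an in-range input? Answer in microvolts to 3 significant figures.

Span = 6.3 V.
LSB = 6.3 V ÷ 2^16 = 6.3/65536 V = 96.130 µV.
|e|_max = LSB/2 = 48.1 µV.

48.1 µV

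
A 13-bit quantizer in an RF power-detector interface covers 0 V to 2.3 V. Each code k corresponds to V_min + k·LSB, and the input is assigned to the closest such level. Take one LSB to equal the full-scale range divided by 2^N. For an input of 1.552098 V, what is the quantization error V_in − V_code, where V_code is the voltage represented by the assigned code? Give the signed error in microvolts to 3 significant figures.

Full-scale range = 2.3 V. LSB = 2.3 V / 2^13 ≈ 280.8 µV.
(V_in − V_min)/LSB = (1.552098 − (0)) × 8192/2.3 = 5528.1682 → nearest code k = 5528.
Reconstructed level: 0 + 5528 × 2.3/8192 V = 1.552050781 V.
Error = V_in − V_code = 1.552098 − (1.552050781) = +47.2 µV.

+47.2 µV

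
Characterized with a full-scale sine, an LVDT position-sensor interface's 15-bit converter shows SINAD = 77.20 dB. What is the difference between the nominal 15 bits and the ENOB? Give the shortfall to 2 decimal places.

N_eff = (77.20 − 1.76)/6.02 = 12.5316 bits.
Lost resolution: 15 − 12.5316 = 2.4684 bits.

2.47 bits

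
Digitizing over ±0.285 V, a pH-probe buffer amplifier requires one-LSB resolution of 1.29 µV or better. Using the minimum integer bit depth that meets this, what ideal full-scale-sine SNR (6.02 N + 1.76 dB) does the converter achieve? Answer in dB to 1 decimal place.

116.1 dB

Range = 0.285 − (-0.285) = 0.57 V.
Need 2^N ≥ 0.57 V / 1.29 µV = 441900 → N_min = 19.
Ideal SNR at N = 19: 6.02·19 + 1.76 = 116.1 dB.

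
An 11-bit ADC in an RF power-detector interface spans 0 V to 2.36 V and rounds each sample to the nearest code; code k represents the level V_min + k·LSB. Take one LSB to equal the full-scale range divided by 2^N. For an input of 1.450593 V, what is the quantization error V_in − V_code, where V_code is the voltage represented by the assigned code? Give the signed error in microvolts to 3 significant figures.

V_FS = 2.36 V. LSB = 2.36 V / 2^11 ≈ 1.152 mV.
(V_in − V_min)/LSB = (1.450593 − (0)) × 2048/2.36 = 1258.8197 → nearest code k = 1259.
V_code = V_min + k × range/2^11 = 0 + 1259 × 2.36/2048 = 1.450800781 V.
V_in − V_code = 1.450593 − (1.450800781) = −208 µV.

−208 µV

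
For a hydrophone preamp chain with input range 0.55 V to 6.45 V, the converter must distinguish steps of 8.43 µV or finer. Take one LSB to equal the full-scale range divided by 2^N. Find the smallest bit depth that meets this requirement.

Full-scale range = 6.45 V − (0.55 V) = 5.9 V.
Required number of levels: 5.9/8.43 µV = 699880; smallest N with 2^N ≥ that is 20.

20 bits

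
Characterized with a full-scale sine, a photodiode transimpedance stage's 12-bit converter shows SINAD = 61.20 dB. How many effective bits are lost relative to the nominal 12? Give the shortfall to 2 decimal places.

2.13 bits

ENOB = (SINAD − 1.76)/6.02 = (61.20 − 1.76)/6.02 = 9.8738 bits.
Lost resolution: 12 − 9.8738 = 2.1262 bits.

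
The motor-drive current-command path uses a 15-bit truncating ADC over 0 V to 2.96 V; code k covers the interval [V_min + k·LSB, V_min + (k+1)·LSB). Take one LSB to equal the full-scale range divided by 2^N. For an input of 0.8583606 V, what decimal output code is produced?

V_FS = 2.96 V. LSB = 2.96 V / 2^15 ≈ 90.33 µV.
(V_in − V_min) × 2^15/range = (0.8583606 − (0)) × 32768/2.96 = 9502.284.
Floor → code = 9502.

9502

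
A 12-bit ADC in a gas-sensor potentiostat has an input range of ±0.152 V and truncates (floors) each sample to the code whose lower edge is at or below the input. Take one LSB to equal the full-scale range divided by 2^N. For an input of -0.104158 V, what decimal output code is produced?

644

Full-scale range = 0.152 V − (-0.152 V) = 0.304 V. LSB = 0.304 V / 2^12 ≈ 74.22 µV.
(V_in − V_min) × 2^12/range = (-0.104158 − (-0.152)) × 4096/0.304 = 644.608.
Floor → code = 644.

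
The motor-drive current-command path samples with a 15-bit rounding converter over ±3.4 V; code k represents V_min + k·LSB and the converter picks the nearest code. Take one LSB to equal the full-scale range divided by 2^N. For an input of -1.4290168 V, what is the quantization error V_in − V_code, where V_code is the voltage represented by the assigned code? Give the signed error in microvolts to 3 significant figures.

−37.3 µV

Range = 3.4 − (-3.4) = 6.8 V. LSB = 6.8 V / 2^15 ≈ 207.5 µV.
(-1.4290168 − (-3.4)) / LSB = 1.9709832 × 32768/6.8 = 9497.8202. Nearest integer: k = 9498.
Reconstructed level: -3.4 + 9498 × 6.8/32768 V = -1.4289794922 V.
Error = V_in − V_code = -1.4290168 − (-1.4289794922) = −37.3 µV.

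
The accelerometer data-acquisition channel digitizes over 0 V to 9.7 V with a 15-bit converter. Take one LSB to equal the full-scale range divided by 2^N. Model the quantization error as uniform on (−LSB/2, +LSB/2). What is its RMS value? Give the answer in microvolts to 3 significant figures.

85.5 µV

Full-scale range = 9.7 V.
LSB = 9.7 V / 2^15 = 296.02 µV.
For a uniform distribution on [−LSB/2, +LSB/2], V_rms = LSB/√12 = 296.02 µV/3.4641 = 85.5 µV.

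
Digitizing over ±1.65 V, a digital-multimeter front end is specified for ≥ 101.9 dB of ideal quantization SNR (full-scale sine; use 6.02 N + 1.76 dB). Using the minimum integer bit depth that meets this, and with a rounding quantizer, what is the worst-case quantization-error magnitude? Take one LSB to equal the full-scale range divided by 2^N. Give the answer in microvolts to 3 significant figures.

12.6 µV

Full-scale range = 1.65 V − (-1.65 V) = 3.3 V.
N ≥ (101.9 − 1.76)/6.02 = 16.635 → N_min = 17.
LSB = 3.3 V ÷ 2^17 = 3.3/131072 V = 25.177 µV.
Half an LSB is 12.6 µV.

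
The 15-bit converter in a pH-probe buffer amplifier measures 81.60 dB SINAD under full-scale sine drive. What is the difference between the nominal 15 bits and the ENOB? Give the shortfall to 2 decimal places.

1.74 bits

N_eff = (81.60 − 1.76)/6.02 = 13.2625 bits.
Lost resolution: 15 − 13.2625 = 1.7375 bits.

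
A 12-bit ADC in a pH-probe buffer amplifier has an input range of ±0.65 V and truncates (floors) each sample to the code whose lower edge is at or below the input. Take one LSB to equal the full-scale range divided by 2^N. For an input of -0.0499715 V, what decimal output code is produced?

Span: 0.65 V − (-0.65 V) = 1.3 V. LSB = 1.3 V / 2^12 ≈ 317.4 µV.
V_in − V_min = -0.0499715 − (-0.65) = 0.6000285 V.
Divide by LSB: 0.6000285 × 4096/1.3 = 1890.5513.
Truncating gives code 1890.

1890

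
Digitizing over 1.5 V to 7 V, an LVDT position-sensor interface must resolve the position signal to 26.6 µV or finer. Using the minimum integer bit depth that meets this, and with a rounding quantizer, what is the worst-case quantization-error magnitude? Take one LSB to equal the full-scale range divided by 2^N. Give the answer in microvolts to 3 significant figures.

Full-scale range = 7 V − (1.5 V) = 5.5 V.
Need 2^N ≥ 5.5 V / 26.6 µV = 206800 → N_min = 18.
Step size = 5.5/262144 V = 20.981 µV.
|e|_max = LSB/2 = 10.5 µV.

10.5 µV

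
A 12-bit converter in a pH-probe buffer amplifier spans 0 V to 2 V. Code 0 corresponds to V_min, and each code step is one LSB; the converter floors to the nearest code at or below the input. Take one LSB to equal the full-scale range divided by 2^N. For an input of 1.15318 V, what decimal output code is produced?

2361

V_FS = 2 V. LSB = 2 V / 2^12 ≈ 488.3 µV.
code = ⌊(V_in − V_min)/LSB⌋ = ⌊(V_in − V_min) × 2^12 / range⌋
     = ⌊(1.15318 − (0)) × 4096 / 2⌋ = ⌊1.15318 × 4096/2⌋
     = ⌊2361.713⌋ = 2361.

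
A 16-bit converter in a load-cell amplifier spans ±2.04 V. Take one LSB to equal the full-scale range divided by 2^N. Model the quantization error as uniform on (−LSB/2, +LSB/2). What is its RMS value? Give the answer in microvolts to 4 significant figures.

17.97 µV

Full-scale range = 2.04 V − (-2.04 V) = 4.08 V.
LSB = 4.08 V / 2^16 = 62.2559 µV.
For a uniform distribution on [−LSB/2, +LSB/2], V_rms = LSB/√12 = 62.2559 µV/3.4641 = 17.97 µV.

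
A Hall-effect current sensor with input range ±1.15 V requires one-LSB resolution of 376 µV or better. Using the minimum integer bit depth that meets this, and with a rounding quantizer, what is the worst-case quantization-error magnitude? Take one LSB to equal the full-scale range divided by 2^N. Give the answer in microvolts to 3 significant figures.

140 µV

Range = 1.15 − (-1.15) = 2.3 V.
Required number of levels: 2.3/376 µV = 6117.0; smallest N with 2^N ≥ that is 13.
LSB = 2.3 V / 2^13 = 280.76 µV.
Half an LSB is 140 µV.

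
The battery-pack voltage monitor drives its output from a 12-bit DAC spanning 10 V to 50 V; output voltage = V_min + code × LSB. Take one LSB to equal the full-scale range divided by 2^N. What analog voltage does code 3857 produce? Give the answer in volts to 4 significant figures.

47.67 V

Span: 50 V − (10 V) = 40 V. LSB = 40 V / 2^12.
V_out = V_min + code × LSB = 10 V + 3857 × 40 V / 4096
      = 10 V + 37.6660 V = 47.6660 V.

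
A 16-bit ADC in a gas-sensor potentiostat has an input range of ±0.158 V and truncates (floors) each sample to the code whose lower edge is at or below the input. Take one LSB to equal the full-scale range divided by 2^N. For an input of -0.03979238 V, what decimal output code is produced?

The full-scale span is 0.158 − (-0.158) = 0.316 V. LSB = 0.316 V / 2^16 ≈ 4.822 µV.
V_in − V_min = -0.03979238 − (-0.158) = 0.11820762 V.
Divide by LSB: 0.11820762 × 65536/0.316 = 24515.3626.
Truncating gives code 24515.

24515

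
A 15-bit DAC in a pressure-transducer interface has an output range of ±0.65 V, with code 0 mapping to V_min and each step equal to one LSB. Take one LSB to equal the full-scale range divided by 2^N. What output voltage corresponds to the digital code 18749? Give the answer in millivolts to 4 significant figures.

93.83 mV

Range = 0.65 − (-0.65) = 1.3 V. LSB = 1.3 V / 2^15.
Output = V_min + (18749/32768) × range = -0.65 + 0.572174 × 1.3 V
      = -0.65 V + 0.743826 V = 0.0938263 V.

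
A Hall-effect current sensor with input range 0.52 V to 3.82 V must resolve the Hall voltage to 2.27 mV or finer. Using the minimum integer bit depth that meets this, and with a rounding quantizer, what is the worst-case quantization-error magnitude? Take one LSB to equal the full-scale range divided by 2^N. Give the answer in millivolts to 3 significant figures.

0.806 mV

The full-scale span is 3.82 − (0.52) = 3.3 V.
Need 2^N ≥ 3.3 V / 2.27 mV = 1454 → N_min = 11.
Step size = 3.3/2048 V = 1.6113 mV.
|e|_max = LSB/2 = 0.806 mV.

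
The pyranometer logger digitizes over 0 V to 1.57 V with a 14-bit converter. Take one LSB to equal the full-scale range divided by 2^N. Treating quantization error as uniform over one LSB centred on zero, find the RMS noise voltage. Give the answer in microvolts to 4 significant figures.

27.66 µV

V_FS = 1.57 V.
Step size = 1.57/16384 V = 95.8252 µV.
For a uniform distribution on [−LSB/2, +LSB/2], V_rms = LSB/√12 = 95.8252 µV/3.4641 = 27.66 µV.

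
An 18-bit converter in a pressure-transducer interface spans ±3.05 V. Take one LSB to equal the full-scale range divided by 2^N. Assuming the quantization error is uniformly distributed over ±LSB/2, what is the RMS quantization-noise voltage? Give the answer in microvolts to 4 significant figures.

6.717 µV

The full-scale span is 3.05 − (-3.05) = 6.1 V.
Step size = 6.1/262144 V = 23.2697 µV.
σ_q = LSB/√12 = 23.2697 µV/3.4641 = 6.717 µV.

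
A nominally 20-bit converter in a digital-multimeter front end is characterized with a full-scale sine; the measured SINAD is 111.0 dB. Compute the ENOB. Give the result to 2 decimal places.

(111.0 − 1.76) / 6.02 = 109.24/6.02 = 18.1462 effective bits.

18.15 bits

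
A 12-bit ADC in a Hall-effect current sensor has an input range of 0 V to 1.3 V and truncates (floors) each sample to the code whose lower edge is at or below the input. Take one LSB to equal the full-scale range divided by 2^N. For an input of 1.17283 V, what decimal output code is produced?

3695

V_FS = 1.3 V. LSB = 1.3 V / 2^12 ≈ 317.4 µV.
V_in − V_min = 1.17283 − (0) = 1.17283 V.
Divide by LSB: 1.17283 × 4096/1.3 = 3695.3167.
Truncating gives code 3695.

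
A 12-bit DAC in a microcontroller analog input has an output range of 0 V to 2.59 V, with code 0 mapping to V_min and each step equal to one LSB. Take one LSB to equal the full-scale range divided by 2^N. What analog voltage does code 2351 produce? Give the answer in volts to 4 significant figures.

1.487 V

Range is 2.59 V. LSB = 2.59 V / 2^12.
Output = V_min + (2351/4096) × range = 0 + 0.573975 × 2.59 V
      = 0 + 1.48659 = 1.48659 V.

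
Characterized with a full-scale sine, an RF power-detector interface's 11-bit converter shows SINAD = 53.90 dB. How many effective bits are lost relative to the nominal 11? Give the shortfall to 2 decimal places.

2.34 bits

N_eff = (53.90 − 1.76)/6.02 = 8.6611 bits.
Shortfall = 11 − 8.6611 = 2.3389 bits.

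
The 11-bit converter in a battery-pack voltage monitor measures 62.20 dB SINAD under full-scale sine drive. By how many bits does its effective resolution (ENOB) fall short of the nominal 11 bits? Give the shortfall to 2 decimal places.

0.96 bits

N_eff = (62.20 − 1.76)/6.02 = 10.0399 bits.
Shortfall = 11 − 10.0399 = 0.9601 bits.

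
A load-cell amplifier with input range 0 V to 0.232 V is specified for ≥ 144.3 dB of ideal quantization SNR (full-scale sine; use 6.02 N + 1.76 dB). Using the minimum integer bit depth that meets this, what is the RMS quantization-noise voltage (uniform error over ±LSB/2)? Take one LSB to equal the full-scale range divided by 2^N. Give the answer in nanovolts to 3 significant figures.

Range is 0.232 V.
Required N = ⌈(144.3 − 1.76)/6.02⌉ = ⌈23.678⌉ = 24.
Step size = 0.232/16777216 V = 13.828 nV.
σ_q = LSB/√12 = 13.828 nV/3.4641 = 3.99 nV.

3.99 nV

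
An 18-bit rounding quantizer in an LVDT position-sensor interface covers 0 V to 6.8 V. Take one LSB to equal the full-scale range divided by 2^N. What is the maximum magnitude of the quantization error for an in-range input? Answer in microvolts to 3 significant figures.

Full-scale range = 6.8 V.
LSB = 6.8 V / 2^18 = 25.940 µV.
|e|_max = LSB/2 = 13.0 µV.

13.0 µV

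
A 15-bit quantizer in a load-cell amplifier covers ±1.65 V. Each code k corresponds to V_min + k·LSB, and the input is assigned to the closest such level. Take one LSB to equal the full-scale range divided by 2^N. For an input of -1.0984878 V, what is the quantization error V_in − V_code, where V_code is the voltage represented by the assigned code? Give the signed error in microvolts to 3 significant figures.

Range = 1.65 − (-1.65) = 3.3 V. LSB = 3.3 V / 2^15 ≈ 100.7 µV.
Position in LSBs: (-1.0984878 − (-1.65)) × 32768/3.3 = 5476.3490; rounding gives k = 5476.
V_code = V_min + k × range/2^15 = -1.65 + 5476 × 3.3/32768 = -1.0985229492 V.
e = -1.0984878 − (-1.0985229492) = +35.1 µV.

+35.1 µV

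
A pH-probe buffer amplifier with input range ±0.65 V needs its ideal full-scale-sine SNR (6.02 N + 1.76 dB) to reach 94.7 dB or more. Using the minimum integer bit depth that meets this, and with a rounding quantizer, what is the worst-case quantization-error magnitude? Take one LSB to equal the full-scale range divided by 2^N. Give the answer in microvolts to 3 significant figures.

Span: 0.65 V − (-0.65 V) = 1.3 V.
N ≥ (94.7 − 1.76)/6.02 = 15.439 → N_min = 16.
Step size = 1.3/65536 V = 19.836 µV.
Half an LSB is 9.92 µV.

9.92 µV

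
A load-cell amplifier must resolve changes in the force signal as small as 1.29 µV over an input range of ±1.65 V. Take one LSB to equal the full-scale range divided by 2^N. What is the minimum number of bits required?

22 bits

Range = 1.65 − (-1.65) = 3.3 V.
Required number of levels: 3.3/1.29 µV = 2.5581e6; smallest N with 2^N ≥ that is 22.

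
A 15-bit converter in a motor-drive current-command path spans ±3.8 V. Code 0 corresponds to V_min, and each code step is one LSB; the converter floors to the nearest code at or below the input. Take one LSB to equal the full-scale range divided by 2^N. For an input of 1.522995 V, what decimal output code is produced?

22950

Span: 3.8 V − (-3.8 V) = 7.6 V. LSB = 7.6 V / 2^15 ≈ 231.9 µV.
V_in − V_min = 1.522995 − (-3.8) = 5.322995 V.
Divide by LSB: 5.322995 × 32768/7.6 = 22950.5132.
Truncating gives code 22950.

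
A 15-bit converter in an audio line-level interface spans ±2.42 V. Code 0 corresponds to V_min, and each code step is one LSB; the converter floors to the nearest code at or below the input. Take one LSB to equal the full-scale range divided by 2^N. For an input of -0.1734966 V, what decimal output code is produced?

Range = 2.42 − (-2.42) = 4.84 V. LSB = 4.84 V / 2^15 ≈ 147.7 µV.
code = ⌊(V_in − V_min)/LSB⌋ = ⌊(V_in − V_min) × 2^15 / range⌋
     = ⌊(-0.1734966 − (-2.42)) × 32768 / 4.84⌋ = ⌊2.2465034 × 32768/4.84⌋
     = ⌊15209.385⌋ = 15209.

15209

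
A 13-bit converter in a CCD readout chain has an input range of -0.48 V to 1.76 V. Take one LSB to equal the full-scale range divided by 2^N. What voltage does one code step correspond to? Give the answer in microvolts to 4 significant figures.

273.4 µV

The full-scale span is 1.76 − (-0.48) = 2.24 V.
Number of codes = 2^13 = 8192.
Step size = 2.24/8192 V = 273.4 µV.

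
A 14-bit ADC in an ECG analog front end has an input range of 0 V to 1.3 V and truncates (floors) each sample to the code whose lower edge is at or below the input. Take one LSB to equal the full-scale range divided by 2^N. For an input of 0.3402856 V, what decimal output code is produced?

Range is 1.3 V. LSB = 1.3 V / 2^14 ≈ 79.35 µV.
code = ⌊(V_in − V_min)/LSB⌋ = ⌊(V_in − V_min) × 2^14 / range⌋
     = ⌊(0.3402856 − (0)) × 16384 / 1.3⌋ = ⌊0.3402856 × 16384/1.3⌋
     = ⌊4288.646⌋ = 4288.

4288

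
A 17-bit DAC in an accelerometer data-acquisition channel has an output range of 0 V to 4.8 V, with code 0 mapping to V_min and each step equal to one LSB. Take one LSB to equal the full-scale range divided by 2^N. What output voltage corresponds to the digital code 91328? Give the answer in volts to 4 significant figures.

V_FS = 4.8 V. LSB = 4.8 V / 2^17.
Output = V_min + (91328/131072) × range = 0 + 0.696777 × 4.8 V
      = 0 + 3.34453 = 3.34453 V.

3.345 V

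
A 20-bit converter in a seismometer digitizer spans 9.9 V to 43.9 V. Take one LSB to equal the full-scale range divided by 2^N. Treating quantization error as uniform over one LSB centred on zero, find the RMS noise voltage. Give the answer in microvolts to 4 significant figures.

9.360 µV

Full-scale range = 43.9 V − (9.9 V) = 34 V.
One LSB is 34 V / 1048576 = 32.4249 µV.
For a uniform distribution on [−LSB/2, +LSB/2], V_rms = LSB/√12 = 32.4249 µV/3.4641 = 9.360 µV.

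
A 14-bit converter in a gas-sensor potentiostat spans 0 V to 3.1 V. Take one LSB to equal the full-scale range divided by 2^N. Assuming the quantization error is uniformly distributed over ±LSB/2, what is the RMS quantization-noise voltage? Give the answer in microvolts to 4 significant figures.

Span = 3.1 V.
LSB = 3.1 V / 2^14 = 189.209 µV.
V_rms = LSB/√12 = 189.209 µV / √12 = 54.62 µV.

54.62 µV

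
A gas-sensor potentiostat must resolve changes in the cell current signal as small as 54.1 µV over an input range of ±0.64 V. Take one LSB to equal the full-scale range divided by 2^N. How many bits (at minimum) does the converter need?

15 bits

Span: 0.64 V − (-0.64 V) = 1.28 V.
Required number of levels: 1.28/54.1 µV = 23660; smallest N with 2^N ≥ that is 15.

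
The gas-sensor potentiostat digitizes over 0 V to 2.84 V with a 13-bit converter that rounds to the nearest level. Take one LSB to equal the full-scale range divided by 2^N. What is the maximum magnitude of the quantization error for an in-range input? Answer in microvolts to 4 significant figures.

Range is 2.84 V.
Step size = 2.84/8192 V = 346.680 µV.
Worst-case error for round-to-nearest is half an LSB: 173.3 µV.

173.3 µV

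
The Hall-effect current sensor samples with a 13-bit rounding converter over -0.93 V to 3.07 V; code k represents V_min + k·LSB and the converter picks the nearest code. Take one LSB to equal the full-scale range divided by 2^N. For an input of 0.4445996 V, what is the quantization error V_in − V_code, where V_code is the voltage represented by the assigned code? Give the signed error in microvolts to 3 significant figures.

Full-scale range = 3.07 V − (-0.93 V) = 4 V. LSB = 4 V / 2^13 ≈ 488.3 µV.
Position in LSBs: (0.4445996 − (-0.93)) × 8192/4 = 2815.1800; rounding gives k = 2815.
V_code = -0.93 + (2815/8192) × 4 = 0.4445117188 V.
Error = V_in − V_code = 0.4445996 − (0.4445117188) = +87.9 µV.

+87.9 µV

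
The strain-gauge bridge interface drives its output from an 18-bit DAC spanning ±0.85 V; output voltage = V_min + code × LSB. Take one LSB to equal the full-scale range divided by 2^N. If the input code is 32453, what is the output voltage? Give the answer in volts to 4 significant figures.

-0.6395 V

Full-scale range = 0.85 V − (-0.85 V) = 1.7 V. LSB = 1.7 V / 2^18.
V_out = -0.85 + 32453 × (1.7/262144) V
      = -0.85 V + 0.210457 V = -0.639543 V.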